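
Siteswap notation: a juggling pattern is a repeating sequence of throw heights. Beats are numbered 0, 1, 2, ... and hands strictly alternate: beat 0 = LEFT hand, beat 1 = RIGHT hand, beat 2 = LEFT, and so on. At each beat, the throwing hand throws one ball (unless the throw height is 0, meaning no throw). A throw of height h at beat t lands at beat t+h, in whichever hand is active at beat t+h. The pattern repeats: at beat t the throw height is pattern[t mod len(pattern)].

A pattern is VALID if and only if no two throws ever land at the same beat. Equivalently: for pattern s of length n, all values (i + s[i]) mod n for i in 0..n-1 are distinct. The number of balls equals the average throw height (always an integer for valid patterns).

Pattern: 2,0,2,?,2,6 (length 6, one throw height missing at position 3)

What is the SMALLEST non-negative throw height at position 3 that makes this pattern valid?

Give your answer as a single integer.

Answer: 0

Derivation:
i=0: (0 + 2) mod 6 = 2
i=1: (1 + 0) mod 6 = 1
i=2: (2 + 2) mod 6 = 4
i=3: s[i]=? (unknown)
i=4: (4 + 2) mod 6 = 0
i=5: (5 + 6) mod 6 = 5
Known residues: [0, 1, 2, 4, 5]; need a permutation of 0..5, so missing residue r = 3
Need (3 + s) mod 6 = 3; smallest s = (3 - 3) mod 6 = 0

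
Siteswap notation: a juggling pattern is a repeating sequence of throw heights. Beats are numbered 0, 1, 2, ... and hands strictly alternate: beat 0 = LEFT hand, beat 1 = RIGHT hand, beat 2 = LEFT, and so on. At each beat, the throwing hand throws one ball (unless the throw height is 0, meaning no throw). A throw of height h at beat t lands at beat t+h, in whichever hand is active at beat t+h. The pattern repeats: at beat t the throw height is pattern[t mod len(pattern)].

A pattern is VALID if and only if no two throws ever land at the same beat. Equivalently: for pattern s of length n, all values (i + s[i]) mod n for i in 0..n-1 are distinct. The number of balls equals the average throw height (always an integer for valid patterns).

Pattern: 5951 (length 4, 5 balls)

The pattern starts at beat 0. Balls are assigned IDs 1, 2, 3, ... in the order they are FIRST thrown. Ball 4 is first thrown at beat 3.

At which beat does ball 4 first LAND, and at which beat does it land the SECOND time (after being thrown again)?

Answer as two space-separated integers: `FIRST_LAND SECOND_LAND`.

Beat 0 (L): throw ball1 h=5 -> lands@5:R; in-air after throw: [b1@5:R]
Beat 1 (R): throw ball2 h=9 -> lands@10:L; in-air after throw: [b1@5:R b2@10:L]
Beat 2 (L): throw ball3 h=5 -> lands@7:R; in-air after throw: [b1@5:R b3@7:R b2@10:L]
Beat 3 (R): throw ball4 h=1 -> lands@4:L; in-air after throw: [b4@4:L b1@5:R b3@7:R b2@10:L]
Beat 4 (L): throw ball4 h=5 -> lands@9:R; in-air after throw: [b1@5:R b3@7:R b4@9:R b2@10:L]
Beat 5 (R): throw ball1 h=9 -> lands@14:L; in-air after throw: [b3@7:R b4@9:R b2@10:L b1@14:L]
Beat 6 (L): throw ball5 h=5 -> lands@11:R; in-air after throw: [b3@7:R b4@9:R b2@10:L b5@11:R b1@14:L]
Beat 7 (R): throw ball3 h=1 -> lands@8:L; in-air after throw: [b3@8:L b4@9:R b2@10:L b5@11:R b1@14:L]
Beat 8 (L): throw ball3 h=5 -> lands@13:R; in-air after throw: [b4@9:R b2@10:L b5@11:R b3@13:R b1@14:L]
Beat 9 (R): throw ball4 h=9 -> lands@18:L; in-air after throw: [b2@10:L b5@11:R b3@13:R b1@14:L b4@18:L]
Ball 4: thrown@3 h=1 -> first land @4; rethrown@4 h=5 -> second land @9

Answer: 4 9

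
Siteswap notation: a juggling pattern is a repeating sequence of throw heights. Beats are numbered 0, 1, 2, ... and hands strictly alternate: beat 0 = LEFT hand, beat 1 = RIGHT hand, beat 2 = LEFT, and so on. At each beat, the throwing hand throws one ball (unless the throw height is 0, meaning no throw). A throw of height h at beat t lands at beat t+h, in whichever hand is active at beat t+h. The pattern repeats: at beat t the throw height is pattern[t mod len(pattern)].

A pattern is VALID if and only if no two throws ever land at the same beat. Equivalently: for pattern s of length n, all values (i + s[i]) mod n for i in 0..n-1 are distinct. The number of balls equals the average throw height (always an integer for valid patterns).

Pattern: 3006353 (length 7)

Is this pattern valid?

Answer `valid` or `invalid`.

Answer: invalid

Derivation:
i=0: (i + s[i]) mod n = (0 + 3) mod 7 = 3
i=1: (i + s[i]) mod n = (1 + 0) mod 7 = 1
i=2: (i + s[i]) mod n = (2 + 0) mod 7 = 2
i=3: (i + s[i]) mod n = (3 + 6) mod 7 = 2
i=4: (i + s[i]) mod n = (4 + 3) mod 7 = 0
i=5: (i + s[i]) mod n = (5 + 5) mod 7 = 3
i=6: (i + s[i]) mod n = (6 + 3) mod 7 = 2
Residues: [3, 1, 2, 2, 0, 3, 2], distinct: False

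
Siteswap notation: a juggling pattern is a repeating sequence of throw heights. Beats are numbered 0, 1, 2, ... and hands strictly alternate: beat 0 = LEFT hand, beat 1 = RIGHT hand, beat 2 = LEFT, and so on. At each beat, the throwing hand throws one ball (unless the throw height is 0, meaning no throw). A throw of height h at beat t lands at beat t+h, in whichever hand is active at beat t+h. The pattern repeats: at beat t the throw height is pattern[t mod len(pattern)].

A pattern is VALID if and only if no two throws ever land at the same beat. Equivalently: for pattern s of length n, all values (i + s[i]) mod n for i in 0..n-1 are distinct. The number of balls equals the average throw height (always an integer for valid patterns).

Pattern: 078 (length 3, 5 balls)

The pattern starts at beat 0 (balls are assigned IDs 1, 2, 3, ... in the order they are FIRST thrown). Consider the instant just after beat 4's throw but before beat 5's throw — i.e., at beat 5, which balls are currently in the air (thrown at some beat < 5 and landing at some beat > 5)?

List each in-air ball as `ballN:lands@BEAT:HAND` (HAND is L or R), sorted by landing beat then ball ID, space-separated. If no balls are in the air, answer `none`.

Answer: ball1:lands@8:L ball2:lands@10:L ball3:lands@11:R

Derivation:
Beat 1 (R): throw ball1 h=7 -> lands@8:L; in-air after throw: [b1@8:L]
Beat 2 (L): throw ball2 h=8 -> lands@10:L; in-air after throw: [b1@8:L b2@10:L]
Beat 4 (L): throw ball3 h=7 -> lands@11:R; in-air after throw: [b1@8:L b2@10:L b3@11:R]
Beat 5 (R): throw ball4 h=8 -> lands@13:R; in-air after throw: [b1@8:L b2@10:L b3@11:R b4@13:R]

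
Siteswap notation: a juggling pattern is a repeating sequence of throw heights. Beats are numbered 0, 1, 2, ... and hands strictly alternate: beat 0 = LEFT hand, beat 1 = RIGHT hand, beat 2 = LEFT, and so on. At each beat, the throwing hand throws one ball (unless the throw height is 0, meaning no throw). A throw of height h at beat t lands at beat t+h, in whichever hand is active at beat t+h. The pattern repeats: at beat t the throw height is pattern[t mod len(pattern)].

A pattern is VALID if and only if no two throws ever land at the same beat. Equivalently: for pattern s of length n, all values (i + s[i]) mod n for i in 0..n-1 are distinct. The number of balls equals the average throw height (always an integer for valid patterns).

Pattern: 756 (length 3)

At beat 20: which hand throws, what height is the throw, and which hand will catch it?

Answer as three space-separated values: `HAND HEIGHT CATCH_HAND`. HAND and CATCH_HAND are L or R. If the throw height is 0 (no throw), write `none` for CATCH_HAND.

Beat 20: 20 mod 2 = 0, so hand = L
Throw height = pattern[20 mod 3] = pattern[2] = 6
Lands at beat 20+6=26, 26 mod 2 = 0, so catch hand = L

Answer: L 6 L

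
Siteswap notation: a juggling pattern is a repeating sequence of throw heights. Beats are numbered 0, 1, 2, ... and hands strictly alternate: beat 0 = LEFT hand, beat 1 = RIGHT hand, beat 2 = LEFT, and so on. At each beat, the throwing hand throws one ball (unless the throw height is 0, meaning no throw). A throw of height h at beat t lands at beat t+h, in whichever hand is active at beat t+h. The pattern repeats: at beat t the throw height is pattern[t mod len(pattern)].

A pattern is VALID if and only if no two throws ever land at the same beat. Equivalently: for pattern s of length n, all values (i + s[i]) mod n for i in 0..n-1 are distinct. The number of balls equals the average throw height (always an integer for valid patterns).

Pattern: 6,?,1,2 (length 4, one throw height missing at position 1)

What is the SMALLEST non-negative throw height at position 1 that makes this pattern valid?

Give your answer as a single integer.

Answer: 3

Derivation:
i=0: (0 + 6) mod 4 = 2
i=1: s[i]=? (unknown)
i=2: (2 + 1) mod 4 = 3
i=3: (3 + 2) mod 4 = 1
Known residues: [1, 2, 3]; need a permutation of 0..3, so missing residue r = 0
Need (1 + s) mod 4 = 0; smallest s = (0 - 1) mod 4 = 3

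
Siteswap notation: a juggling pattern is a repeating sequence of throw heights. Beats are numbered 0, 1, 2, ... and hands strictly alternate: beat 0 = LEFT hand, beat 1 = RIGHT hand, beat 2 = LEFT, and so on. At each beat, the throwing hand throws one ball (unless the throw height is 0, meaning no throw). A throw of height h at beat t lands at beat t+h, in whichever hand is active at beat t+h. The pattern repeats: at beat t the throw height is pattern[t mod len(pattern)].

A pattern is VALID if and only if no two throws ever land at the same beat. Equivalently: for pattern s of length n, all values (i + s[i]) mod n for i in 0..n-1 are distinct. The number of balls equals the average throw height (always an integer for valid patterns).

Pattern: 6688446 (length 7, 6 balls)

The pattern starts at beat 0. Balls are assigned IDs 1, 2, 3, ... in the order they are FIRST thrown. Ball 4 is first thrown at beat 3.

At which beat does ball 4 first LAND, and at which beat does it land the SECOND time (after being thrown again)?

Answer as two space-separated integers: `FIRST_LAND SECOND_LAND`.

Beat 0 (L): throw ball1 h=6 -> lands@6:L; in-air after throw: [b1@6:L]
Beat 1 (R): throw ball2 h=6 -> lands@7:R; in-air after throw: [b1@6:L b2@7:R]
Beat 2 (L): throw ball3 h=8 -> lands@10:L; in-air after throw: [b1@6:L b2@7:R b3@10:L]
Beat 3 (R): throw ball4 h=8 -> lands@11:R; in-air after throw: [b1@6:L b2@7:R b3@10:L b4@11:R]
Beat 4 (L): throw ball5 h=4 -> lands@8:L; in-air after throw: [b1@6:L b2@7:R b5@8:L b3@10:L b4@11:R]
Beat 5 (R): throw ball6 h=4 -> lands@9:R; in-air after throw: [b1@6:L b2@7:R b5@8:L b6@9:R b3@10:L b4@11:R]
Beat 6 (L): throw ball1 h=6 -> lands@12:L; in-air after throw: [b2@7:R b5@8:L b6@9:R b3@10:L b4@11:R b1@12:L]
Beat 7 (R): throw ball2 h=6 -> lands@13:R; in-air after throw: [b5@8:L b6@9:R b3@10:L b4@11:R b1@12:L b2@13:R]
Beat 8 (L): throw ball5 h=6 -> lands@14:L; in-air after throw: [b6@9:R b3@10:L b4@11:R b1@12:L b2@13:R b5@14:L]
Beat 9 (R): throw ball6 h=8 -> lands@17:R; in-air after throw: [b3@10:L b4@11:R b1@12:L b2@13:R b5@14:L b6@17:R]
Beat 10 (L): throw ball3 h=8 -> lands@18:L; in-air after throw: [b4@11:R b1@12:L b2@13:R b5@14:L b6@17:R b3@18:L]
Beat 11 (R): throw ball4 h=4 -> lands@15:R; in-air after throw: [b1@12:L b2@13:R b5@14:L b4@15:R b6@17:R b3@18:L]
Beat 12 (L): throw ball1 h=4 -> lands@16:L; in-air after throw: [b2@13:R b5@14:L b4@15:R b1@16:L b6@17:R b3@18:L]
Ball 4: thrown@3 h=8 -> first land @11; rethrown@11 h=4 -> second land @15

Answer: 11 15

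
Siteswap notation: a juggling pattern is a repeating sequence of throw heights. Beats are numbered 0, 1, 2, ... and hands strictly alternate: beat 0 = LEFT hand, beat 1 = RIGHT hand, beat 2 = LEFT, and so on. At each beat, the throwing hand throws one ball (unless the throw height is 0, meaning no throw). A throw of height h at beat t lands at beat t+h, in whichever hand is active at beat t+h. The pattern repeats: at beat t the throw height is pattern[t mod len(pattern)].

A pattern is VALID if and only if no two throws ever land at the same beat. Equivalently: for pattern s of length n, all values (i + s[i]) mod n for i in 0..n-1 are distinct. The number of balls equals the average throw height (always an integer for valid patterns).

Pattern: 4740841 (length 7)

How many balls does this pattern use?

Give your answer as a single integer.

Answer: 4

Derivation:
Pattern = [4, 7, 4, 0, 8, 4, 1], length n = 7
  position 0: throw height = 4, running sum = 4
  position 1: throw height = 7, running sum = 11
  position 2: throw height = 4, running sum = 15
  position 3: throw height = 0, running sum = 15
  position 4: throw height = 8, running sum = 23
  position 5: throw height = 4, running sum = 27
  position 6: throw height = 1, running sum = 28
Total sum = 28; balls = sum / n = 28 / 7 = 4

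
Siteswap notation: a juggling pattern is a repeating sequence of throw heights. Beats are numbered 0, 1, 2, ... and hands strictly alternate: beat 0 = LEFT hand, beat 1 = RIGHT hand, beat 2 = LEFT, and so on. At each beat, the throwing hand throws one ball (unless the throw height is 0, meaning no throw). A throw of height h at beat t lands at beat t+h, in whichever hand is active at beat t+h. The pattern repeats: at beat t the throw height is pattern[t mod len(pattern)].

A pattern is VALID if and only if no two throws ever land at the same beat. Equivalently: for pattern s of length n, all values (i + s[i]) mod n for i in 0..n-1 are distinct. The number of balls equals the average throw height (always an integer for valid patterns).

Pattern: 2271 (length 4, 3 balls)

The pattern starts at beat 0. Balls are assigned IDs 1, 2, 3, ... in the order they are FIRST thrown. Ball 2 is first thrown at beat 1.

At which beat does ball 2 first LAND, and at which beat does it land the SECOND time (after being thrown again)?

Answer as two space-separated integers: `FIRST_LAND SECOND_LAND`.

Answer: 3 4

Derivation:
Beat 0 (L): throw ball1 h=2 -> lands@2:L; in-air after throw: [b1@2:L]
Beat 1 (R): throw ball2 h=2 -> lands@3:R; in-air after throw: [b1@2:L b2@3:R]
Beat 2 (L): throw ball1 h=7 -> lands@9:R; in-air after throw: [b2@3:R b1@9:R]
Beat 3 (R): throw ball2 h=1 -> lands@4:L; in-air after throw: [b2@4:L b1@9:R]
Beat 4 (L): throw ball2 h=2 -> lands@6:L; in-air after throw: [b2@6:L b1@9:R]
Ball 2: thrown@1 h=2 -> first land @3; rethrown@3 h=1 -> second land @4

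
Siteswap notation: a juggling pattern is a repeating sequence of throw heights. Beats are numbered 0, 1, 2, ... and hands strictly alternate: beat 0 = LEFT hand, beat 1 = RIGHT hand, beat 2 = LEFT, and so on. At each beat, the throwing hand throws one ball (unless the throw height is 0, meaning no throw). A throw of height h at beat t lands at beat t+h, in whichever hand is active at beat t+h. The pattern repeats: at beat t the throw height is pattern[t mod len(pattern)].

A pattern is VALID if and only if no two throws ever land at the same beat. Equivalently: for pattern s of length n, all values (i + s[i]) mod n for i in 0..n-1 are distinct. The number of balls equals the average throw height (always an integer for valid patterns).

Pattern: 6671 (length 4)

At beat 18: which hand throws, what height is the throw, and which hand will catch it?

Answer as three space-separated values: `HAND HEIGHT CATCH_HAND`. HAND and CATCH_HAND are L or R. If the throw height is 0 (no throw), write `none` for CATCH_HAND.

Beat 18: 18 mod 2 = 0, so hand = L
Throw height = pattern[18 mod 4] = pattern[2] = 7
Lands at beat 18+7=25, 25 mod 2 = 1, so catch hand = R

Answer: L 7 R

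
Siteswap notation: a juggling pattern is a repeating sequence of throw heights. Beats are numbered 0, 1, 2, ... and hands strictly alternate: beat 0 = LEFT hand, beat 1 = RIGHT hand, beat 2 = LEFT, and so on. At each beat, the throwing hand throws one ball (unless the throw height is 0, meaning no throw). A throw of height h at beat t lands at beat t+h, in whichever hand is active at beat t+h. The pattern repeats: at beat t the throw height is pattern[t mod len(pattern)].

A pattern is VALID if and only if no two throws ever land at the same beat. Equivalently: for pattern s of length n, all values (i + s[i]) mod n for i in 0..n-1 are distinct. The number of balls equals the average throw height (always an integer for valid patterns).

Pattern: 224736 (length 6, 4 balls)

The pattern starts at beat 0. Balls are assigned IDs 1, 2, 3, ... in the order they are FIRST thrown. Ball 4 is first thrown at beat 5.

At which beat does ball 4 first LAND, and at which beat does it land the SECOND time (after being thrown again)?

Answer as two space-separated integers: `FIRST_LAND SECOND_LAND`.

Beat 0 (L): throw ball1 h=2 -> lands@2:L; in-air after throw: [b1@2:L]
Beat 1 (R): throw ball2 h=2 -> lands@3:R; in-air after throw: [b1@2:L b2@3:R]
Beat 2 (L): throw ball1 h=4 -> lands@6:L; in-air after throw: [b2@3:R b1@6:L]
Beat 3 (R): throw ball2 h=7 -> lands@10:L; in-air after throw: [b1@6:L b2@10:L]
Beat 4 (L): throw ball3 h=3 -> lands@7:R; in-air after throw: [b1@6:L b3@7:R b2@10:L]
Beat 5 (R): throw ball4 h=6 -> lands@11:R; in-air after throw: [b1@6:L b3@7:R b2@10:L b4@11:R]
Beat 6 (L): throw ball1 h=2 -> lands@8:L; in-air after throw: [b3@7:R b1@8:L b2@10:L b4@11:R]
Beat 7 (R): throw ball3 h=2 -> lands@9:R; in-air after throw: [b1@8:L b3@9:R b2@10:L b4@11:R]
Beat 8 (L): throw ball1 h=4 -> lands@12:L; in-air after throw: [b3@9:R b2@10:L b4@11:R b1@12:L]
Beat 9 (R): throw ball3 h=7 -> lands@16:L; in-air after throw: [b2@10:L b4@11:R b1@12:L b3@16:L]
Beat 10 (L): throw ball2 h=3 -> lands@13:R; in-air after throw: [b4@11:R b1@12:L b2@13:R b3@16:L]
Beat 11 (R): throw ball4 h=6 -> lands@17:R; in-air after throw: [b1@12:L b2@13:R b3@16:L b4@17:R]
Beat 12 (L): throw ball1 h=2 -> lands@14:L; in-air after throw: [b2@13:R b1@14:L b3@16:L b4@17:R]
Beat 13 (R): throw ball2 h=2 -> lands@15:R; in-air after throw: [b1@14:L b2@15:R b3@16:L b4@17:R]
Beat 14 (L): throw ball1 h=4 -> lands@18:L; in-air after throw: [b2@15:R b3@16:L b4@17:R b1@18:L]
Ball 4: thrown@5 h=6 -> first land @11; rethrown@11 h=6 -> second land @17

Answer: 11 17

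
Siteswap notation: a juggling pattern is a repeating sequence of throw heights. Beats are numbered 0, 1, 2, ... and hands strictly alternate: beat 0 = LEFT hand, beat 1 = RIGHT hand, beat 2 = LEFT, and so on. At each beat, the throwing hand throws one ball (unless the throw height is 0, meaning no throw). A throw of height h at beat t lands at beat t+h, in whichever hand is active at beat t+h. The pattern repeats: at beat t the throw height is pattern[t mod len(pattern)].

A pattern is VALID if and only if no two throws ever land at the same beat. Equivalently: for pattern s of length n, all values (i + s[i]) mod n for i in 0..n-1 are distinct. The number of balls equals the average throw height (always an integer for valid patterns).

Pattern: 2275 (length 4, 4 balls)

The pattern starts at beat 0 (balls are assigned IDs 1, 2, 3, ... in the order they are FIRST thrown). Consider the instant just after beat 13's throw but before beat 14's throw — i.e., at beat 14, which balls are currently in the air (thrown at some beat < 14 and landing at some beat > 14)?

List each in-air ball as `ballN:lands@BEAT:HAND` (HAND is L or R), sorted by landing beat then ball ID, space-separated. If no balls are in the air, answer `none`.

Beat 0 (L): throw ball1 h=2 -> lands@2:L; in-air after throw: [b1@2:L]
Beat 1 (R): throw ball2 h=2 -> lands@3:R; in-air after throw: [b1@2:L b2@3:R]
Beat 2 (L): throw ball1 h=7 -> lands@9:R; in-air after throw: [b2@3:R b1@9:R]
Beat 3 (R): throw ball2 h=5 -> lands@8:L; in-air after throw: [b2@8:L b1@9:R]
Beat 4 (L): throw ball3 h=2 -> lands@6:L; in-air after throw: [b3@6:L b2@8:L b1@9:R]
Beat 5 (R): throw ball4 h=2 -> lands@7:R; in-air after throw: [b3@6:L b4@7:R b2@8:L b1@9:R]
Beat 6 (L): throw ball3 h=7 -> lands@13:R; in-air after throw: [b4@7:R b2@8:L b1@9:R b3@13:R]
Beat 7 (R): throw ball4 h=5 -> lands@12:L; in-air after throw: [b2@8:L b1@9:R b4@12:L b3@13:R]
Beat 8 (L): throw ball2 h=2 -> lands@10:L; in-air after throw: [b1@9:R b2@10:L b4@12:L b3@13:R]
Beat 9 (R): throw ball1 h=2 -> lands@11:R; in-air after throw: [b2@10:L b1@11:R b4@12:L b3@13:R]
Beat 10 (L): throw ball2 h=7 -> lands@17:R; in-air after throw: [b1@11:R b4@12:L b3@13:R b2@17:R]
Beat 11 (R): throw ball1 h=5 -> lands@16:L; in-air after throw: [b4@12:L b3@13:R b1@16:L b2@17:R]
Beat 12 (L): throw ball4 h=2 -> lands@14:L; in-air after throw: [b3@13:R b4@14:L b1@16:L b2@17:R]
Beat 13 (R): throw ball3 h=2 -> lands@15:R; in-air after throw: [b4@14:L b3@15:R b1@16:L b2@17:R]
Beat 14 (L): throw ball4 h=7 -> lands@21:R; in-air after throw: [b3@15:R b1@16:L b2@17:R b4@21:R]

Answer: ball3:lands@15:R ball1:lands@16:L ball2:lands@17:R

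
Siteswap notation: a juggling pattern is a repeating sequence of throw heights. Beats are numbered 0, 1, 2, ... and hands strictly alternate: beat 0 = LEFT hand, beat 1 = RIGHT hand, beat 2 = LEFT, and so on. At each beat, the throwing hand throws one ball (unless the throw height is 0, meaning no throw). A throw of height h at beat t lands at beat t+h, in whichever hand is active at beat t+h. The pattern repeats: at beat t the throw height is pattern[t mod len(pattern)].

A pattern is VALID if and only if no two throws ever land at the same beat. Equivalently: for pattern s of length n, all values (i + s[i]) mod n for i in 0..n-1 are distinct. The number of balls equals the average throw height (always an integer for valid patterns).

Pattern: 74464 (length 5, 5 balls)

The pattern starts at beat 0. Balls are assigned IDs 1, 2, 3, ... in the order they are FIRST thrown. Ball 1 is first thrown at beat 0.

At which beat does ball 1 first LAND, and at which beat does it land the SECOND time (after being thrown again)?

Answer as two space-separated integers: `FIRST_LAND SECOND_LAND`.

Answer: 7 11

Derivation:
Beat 0 (L): throw ball1 h=7 -> lands@7:R; in-air after throw: [b1@7:R]
Beat 1 (R): throw ball2 h=4 -> lands@5:R; in-air after throw: [b2@5:R b1@7:R]
Beat 2 (L): throw ball3 h=4 -> lands@6:L; in-air after throw: [b2@5:R b3@6:L b1@7:R]
Beat 3 (R): throw ball4 h=6 -> lands@9:R; in-air after throw: [b2@5:R b3@6:L b1@7:R b4@9:R]
Beat 4 (L): throw ball5 h=4 -> lands@8:L; in-air after throw: [b2@5:R b3@6:L b1@7:R b5@8:L b4@9:R]
Beat 5 (R): throw ball2 h=7 -> lands@12:L; in-air after throw: [b3@6:L b1@7:R b5@8:L b4@9:R b2@12:L]
Beat 6 (L): throw ball3 h=4 -> lands@10:L; in-air after throw: [b1@7:R b5@8:L b4@9:R b3@10:L b2@12:L]
Beat 7 (R): throw ball1 h=4 -> lands@11:R; in-air after throw: [b5@8:L b4@9:R b3@10:L b1@11:R b2@12:L]
Beat 8 (L): throw ball5 h=6 -> lands@14:L; in-air after throw: [b4@9:R b3@10:L b1@11:R b2@12:L b5@14:L]
Beat 9 (R): throw ball4 h=4 -> lands@13:R; in-air after throw: [b3@10:L b1@11:R b2@12:L b4@13:R b5@14:L]
Beat 10 (L): throw ball3 h=7 -> lands@17:R; in-air after throw: [b1@11:R b2@12:L b4@13:R b5@14:L b3@17:R]
Beat 11 (R): throw ball1 h=4 -> lands@15:R; in-air after throw: [b2@12:L b4@13:R b5@14:L b1@15:R b3@17:R]
Ball 1: thrown@0 h=7 -> first land @7; rethrown@7 h=4 -> second land @11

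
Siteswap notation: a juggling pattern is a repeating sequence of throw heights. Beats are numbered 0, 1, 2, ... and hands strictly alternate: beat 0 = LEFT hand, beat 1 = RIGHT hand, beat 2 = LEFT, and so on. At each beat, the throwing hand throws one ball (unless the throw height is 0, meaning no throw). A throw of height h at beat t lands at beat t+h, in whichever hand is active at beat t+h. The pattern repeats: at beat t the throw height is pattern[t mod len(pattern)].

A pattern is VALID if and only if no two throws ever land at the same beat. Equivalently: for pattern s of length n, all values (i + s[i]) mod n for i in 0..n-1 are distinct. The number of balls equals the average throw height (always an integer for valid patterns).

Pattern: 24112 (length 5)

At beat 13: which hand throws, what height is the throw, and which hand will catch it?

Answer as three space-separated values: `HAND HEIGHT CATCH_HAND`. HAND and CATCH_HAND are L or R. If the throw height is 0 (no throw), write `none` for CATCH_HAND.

Answer: R 1 L

Derivation:
Beat 13: 13 mod 2 = 1, so hand = R
Throw height = pattern[13 mod 5] = pattern[3] = 1
Lands at beat 13+1=14, 14 mod 2 = 0, so catch hand = L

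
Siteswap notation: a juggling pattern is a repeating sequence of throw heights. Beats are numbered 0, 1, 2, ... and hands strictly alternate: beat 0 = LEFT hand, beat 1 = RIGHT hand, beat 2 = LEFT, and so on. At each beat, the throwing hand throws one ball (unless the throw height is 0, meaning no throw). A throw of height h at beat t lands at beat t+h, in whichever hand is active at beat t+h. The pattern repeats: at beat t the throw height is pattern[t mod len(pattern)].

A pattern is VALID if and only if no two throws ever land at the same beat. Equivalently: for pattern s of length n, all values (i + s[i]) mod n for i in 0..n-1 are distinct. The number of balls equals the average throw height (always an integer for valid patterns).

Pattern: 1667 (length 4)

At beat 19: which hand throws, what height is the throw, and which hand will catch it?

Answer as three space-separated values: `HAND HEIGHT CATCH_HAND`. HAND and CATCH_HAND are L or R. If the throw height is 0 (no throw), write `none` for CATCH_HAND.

Beat 19: 19 mod 2 = 1, so hand = R
Throw height = pattern[19 mod 4] = pattern[3] = 7
Lands at beat 19+7=26, 26 mod 2 = 0, so catch hand = L

Answer: R 7 L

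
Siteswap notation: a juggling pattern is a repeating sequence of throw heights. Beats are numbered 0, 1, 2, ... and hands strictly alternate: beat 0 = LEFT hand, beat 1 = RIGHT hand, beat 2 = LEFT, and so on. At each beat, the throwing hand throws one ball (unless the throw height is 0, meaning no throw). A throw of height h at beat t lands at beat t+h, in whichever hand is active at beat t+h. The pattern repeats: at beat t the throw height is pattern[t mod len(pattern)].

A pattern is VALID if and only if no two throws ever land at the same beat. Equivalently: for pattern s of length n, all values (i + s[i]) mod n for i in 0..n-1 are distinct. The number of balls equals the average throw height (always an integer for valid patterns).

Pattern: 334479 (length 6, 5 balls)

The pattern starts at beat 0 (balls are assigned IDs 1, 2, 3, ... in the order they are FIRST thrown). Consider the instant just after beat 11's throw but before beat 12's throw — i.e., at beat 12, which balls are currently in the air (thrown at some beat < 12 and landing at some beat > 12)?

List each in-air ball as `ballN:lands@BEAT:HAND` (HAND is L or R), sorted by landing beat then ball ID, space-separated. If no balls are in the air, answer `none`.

Beat 0 (L): throw ball1 h=3 -> lands@3:R; in-air after throw: [b1@3:R]
Beat 1 (R): throw ball2 h=3 -> lands@4:L; in-air after throw: [b1@3:R b2@4:L]
Beat 2 (L): throw ball3 h=4 -> lands@6:L; in-air after throw: [b1@3:R b2@4:L b3@6:L]
Beat 3 (R): throw ball1 h=4 -> lands@7:R; in-air after throw: [b2@4:L b3@6:L b1@7:R]
Beat 4 (L): throw ball2 h=7 -> lands@11:R; in-air after throw: [b3@6:L b1@7:R b2@11:R]
Beat 5 (R): throw ball4 h=9 -> lands@14:L; in-air after throw: [b3@6:L b1@7:R b2@11:R b4@14:L]
Beat 6 (L): throw ball3 h=3 -> lands@9:R; in-air after throw: [b1@7:R b3@9:R b2@11:R b4@14:L]
Beat 7 (R): throw ball1 h=3 -> lands@10:L; in-air after throw: [b3@9:R b1@10:L b2@11:R b4@14:L]
Beat 8 (L): throw ball5 h=4 -> lands@12:L; in-air after throw: [b3@9:R b1@10:L b2@11:R b5@12:L b4@14:L]
Beat 9 (R): throw ball3 h=4 -> lands@13:R; in-air after throw: [b1@10:L b2@11:R b5@12:L b3@13:R b4@14:L]
Beat 10 (L): throw ball1 h=7 -> lands@17:R; in-air after throw: [b2@11:R b5@12:L b3@13:R b4@14:L b1@17:R]
Beat 11 (R): throw ball2 h=9 -> lands@20:L; in-air after throw: [b5@12:L b3@13:R b4@14:L b1@17:R b2@20:L]
Beat 12 (L): throw ball5 h=3 -> lands@15:R; in-air after throw: [b3@13:R b4@14:L b5@15:R b1@17:R b2@20:L]

Answer: ball3:lands@13:R ball4:lands@14:L ball1:lands@17:R ball2:lands@20:L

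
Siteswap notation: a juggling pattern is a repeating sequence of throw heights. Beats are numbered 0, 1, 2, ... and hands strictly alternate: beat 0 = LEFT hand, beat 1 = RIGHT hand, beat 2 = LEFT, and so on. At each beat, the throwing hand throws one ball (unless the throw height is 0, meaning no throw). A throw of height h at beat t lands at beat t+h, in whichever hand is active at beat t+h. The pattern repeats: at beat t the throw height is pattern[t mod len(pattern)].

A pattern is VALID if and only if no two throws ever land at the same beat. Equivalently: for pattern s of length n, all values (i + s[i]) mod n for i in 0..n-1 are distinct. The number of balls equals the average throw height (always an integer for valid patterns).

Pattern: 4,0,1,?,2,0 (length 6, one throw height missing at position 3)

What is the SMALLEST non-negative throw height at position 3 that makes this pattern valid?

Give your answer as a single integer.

Answer: 5

Derivation:
i=0: (0 + 4) mod 6 = 4
i=1: (1 + 0) mod 6 = 1
i=2: (2 + 1) mod 6 = 3
i=3: s[i]=? (unknown)
i=4: (4 + 2) mod 6 = 0
i=5: (5 + 0) mod 6 = 5
Known residues: [0, 1, 3, 4, 5]; need a permutation of 0..5, so missing residue r = 2
Need (3 + s) mod 6 = 2; smallest s = (2 - 3) mod 6 = 5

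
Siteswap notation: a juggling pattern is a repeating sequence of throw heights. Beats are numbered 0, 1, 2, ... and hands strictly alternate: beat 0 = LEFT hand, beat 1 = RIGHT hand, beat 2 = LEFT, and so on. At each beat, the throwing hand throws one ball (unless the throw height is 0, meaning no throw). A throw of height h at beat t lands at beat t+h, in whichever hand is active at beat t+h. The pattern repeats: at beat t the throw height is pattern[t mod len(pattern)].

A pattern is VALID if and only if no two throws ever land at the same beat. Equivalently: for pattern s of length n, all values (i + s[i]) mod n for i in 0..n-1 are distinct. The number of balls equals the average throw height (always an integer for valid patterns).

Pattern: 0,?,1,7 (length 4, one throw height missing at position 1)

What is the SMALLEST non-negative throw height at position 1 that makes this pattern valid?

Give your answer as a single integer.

Answer: 0

Derivation:
i=0: (0 + 0) mod 4 = 0
i=1: s[i]=? (unknown)
i=2: (2 + 1) mod 4 = 3
i=3: (3 + 7) mod 4 = 2
Known residues: [0, 2, 3]; need a permutation of 0..3, so missing residue r = 1
Need (1 + s) mod 4 = 1; smallest s = (1 - 1) mod 4 = 0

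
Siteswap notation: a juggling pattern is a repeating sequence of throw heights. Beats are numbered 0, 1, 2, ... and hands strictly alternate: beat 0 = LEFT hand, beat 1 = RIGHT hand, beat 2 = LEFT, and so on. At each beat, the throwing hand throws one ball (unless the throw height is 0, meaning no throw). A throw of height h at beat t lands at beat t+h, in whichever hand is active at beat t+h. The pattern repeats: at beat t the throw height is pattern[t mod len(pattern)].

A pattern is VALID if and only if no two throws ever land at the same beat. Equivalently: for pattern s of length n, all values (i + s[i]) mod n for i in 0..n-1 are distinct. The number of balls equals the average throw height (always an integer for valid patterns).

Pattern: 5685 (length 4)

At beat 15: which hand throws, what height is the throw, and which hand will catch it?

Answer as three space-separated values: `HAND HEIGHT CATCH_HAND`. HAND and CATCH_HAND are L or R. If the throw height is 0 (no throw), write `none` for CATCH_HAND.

Answer: R 5 L

Derivation:
Beat 15: 15 mod 2 = 1, so hand = R
Throw height = pattern[15 mod 4] = pattern[3] = 5
Lands at beat 15+5=20, 20 mod 2 = 0, so catch hand = L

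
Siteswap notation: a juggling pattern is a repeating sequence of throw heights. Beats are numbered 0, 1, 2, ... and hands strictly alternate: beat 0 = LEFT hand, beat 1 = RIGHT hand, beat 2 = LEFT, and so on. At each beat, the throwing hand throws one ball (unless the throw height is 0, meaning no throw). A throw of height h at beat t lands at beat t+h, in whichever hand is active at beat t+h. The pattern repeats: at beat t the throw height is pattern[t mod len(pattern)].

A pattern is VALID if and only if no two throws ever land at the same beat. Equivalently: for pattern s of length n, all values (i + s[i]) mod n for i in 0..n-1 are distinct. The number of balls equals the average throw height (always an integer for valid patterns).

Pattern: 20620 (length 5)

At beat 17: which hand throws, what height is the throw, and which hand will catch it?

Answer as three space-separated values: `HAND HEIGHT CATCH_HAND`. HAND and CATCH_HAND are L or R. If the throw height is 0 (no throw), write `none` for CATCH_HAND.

Beat 17: 17 mod 2 = 1, so hand = R
Throw height = pattern[17 mod 5] = pattern[2] = 6
Lands at beat 17+6=23, 23 mod 2 = 1, so catch hand = R

Answer: R 6 R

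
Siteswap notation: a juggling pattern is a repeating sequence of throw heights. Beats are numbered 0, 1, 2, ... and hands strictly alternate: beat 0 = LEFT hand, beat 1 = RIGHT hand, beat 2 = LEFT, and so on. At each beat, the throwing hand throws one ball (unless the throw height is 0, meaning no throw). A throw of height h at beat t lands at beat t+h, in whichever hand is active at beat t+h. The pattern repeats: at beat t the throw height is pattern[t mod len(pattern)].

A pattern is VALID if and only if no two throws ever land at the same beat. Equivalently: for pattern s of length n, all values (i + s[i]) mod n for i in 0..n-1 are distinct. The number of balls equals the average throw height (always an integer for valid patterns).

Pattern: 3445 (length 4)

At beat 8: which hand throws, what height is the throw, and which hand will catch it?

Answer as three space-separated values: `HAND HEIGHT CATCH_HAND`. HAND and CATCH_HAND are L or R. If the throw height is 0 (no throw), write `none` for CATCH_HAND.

Answer: L 3 R

Derivation:
Beat 8: 8 mod 2 = 0, so hand = L
Throw height = pattern[8 mod 4] = pattern[0] = 3
Lands at beat 8+3=11, 11 mod 2 = 1, so catch hand = R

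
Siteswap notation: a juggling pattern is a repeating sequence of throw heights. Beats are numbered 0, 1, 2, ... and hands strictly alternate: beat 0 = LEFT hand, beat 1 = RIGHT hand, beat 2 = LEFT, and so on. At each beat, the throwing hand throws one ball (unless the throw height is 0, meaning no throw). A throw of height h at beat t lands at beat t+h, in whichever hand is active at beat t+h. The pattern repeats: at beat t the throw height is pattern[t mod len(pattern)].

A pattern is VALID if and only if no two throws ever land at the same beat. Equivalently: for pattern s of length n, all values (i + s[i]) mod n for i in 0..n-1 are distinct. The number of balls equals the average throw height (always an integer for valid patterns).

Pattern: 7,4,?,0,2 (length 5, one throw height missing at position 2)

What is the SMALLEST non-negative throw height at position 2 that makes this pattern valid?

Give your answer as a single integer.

Answer: 2

Derivation:
i=0: (0 + 7) mod 5 = 2
i=1: (1 + 4) mod 5 = 0
i=2: s[i]=? (unknown)
i=3: (3 + 0) mod 5 = 3
i=4: (4 + 2) mod 5 = 1
Known residues: [0, 1, 2, 3]; need a permutation of 0..4, so missing residue r = 4
Need (2 + s) mod 5 = 4; smallest s = (4 - 2) mod 5 = 2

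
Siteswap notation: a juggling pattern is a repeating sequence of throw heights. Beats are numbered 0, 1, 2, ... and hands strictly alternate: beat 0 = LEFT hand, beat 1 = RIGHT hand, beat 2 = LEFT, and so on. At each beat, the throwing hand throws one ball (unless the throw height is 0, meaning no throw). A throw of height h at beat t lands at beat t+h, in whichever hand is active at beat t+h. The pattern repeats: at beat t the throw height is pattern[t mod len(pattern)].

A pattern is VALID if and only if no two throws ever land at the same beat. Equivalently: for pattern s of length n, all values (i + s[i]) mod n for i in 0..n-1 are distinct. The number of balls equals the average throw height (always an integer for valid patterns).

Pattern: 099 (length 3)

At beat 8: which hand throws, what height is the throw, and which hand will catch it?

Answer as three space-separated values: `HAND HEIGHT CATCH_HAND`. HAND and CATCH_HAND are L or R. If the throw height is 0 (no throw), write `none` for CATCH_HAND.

Beat 8: 8 mod 2 = 0, so hand = L
Throw height = pattern[8 mod 3] = pattern[2] = 9
Lands at beat 8+9=17, 17 mod 2 = 1, so catch hand = R

Answer: L 9 R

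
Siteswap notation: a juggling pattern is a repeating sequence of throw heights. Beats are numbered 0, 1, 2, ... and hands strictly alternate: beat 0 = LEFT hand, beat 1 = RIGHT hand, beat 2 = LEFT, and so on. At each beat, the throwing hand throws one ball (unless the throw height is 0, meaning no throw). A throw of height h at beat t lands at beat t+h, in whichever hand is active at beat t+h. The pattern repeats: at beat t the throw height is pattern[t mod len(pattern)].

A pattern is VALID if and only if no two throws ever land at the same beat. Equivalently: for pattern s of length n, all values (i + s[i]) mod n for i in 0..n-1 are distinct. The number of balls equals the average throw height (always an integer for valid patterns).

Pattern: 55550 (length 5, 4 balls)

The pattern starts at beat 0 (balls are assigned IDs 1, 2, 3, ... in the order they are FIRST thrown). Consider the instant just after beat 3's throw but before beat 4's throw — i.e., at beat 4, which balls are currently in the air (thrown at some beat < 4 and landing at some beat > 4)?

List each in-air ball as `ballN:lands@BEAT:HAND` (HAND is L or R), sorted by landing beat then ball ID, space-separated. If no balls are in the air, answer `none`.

Answer: ball1:lands@5:R ball2:lands@6:L ball3:lands@7:R ball4:lands@8:L

Derivation:
Beat 0 (L): throw ball1 h=5 -> lands@5:R; in-air after throw: [b1@5:R]
Beat 1 (R): throw ball2 h=5 -> lands@6:L; in-air after throw: [b1@5:R b2@6:L]
Beat 2 (L): throw ball3 h=5 -> lands@7:R; in-air after throw: [b1@5:R b2@6:L b3@7:R]
Beat 3 (R): throw ball4 h=5 -> lands@8:L; in-air after throw: [b1@5:R b2@6:L b3@7:R b4@8:L]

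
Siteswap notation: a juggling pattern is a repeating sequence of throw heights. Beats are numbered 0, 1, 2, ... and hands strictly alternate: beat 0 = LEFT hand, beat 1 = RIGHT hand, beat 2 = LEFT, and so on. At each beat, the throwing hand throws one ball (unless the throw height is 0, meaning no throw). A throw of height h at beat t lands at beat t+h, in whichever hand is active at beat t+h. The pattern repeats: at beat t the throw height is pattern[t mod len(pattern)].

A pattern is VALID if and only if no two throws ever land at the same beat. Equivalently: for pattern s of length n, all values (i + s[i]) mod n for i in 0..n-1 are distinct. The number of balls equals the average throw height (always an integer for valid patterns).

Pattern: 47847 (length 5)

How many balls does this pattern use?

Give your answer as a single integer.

Answer: 6

Derivation:
Pattern = [4, 7, 8, 4, 7], length n = 5
  position 0: throw height = 4, running sum = 4
  position 1: throw height = 7, running sum = 11
  position 2: throw height = 8, running sum = 19
  position 3: throw height = 4, running sum = 23
  position 4: throw height = 7, running sum = 30
Total sum = 30; balls = sum / n = 30 / 5 = 6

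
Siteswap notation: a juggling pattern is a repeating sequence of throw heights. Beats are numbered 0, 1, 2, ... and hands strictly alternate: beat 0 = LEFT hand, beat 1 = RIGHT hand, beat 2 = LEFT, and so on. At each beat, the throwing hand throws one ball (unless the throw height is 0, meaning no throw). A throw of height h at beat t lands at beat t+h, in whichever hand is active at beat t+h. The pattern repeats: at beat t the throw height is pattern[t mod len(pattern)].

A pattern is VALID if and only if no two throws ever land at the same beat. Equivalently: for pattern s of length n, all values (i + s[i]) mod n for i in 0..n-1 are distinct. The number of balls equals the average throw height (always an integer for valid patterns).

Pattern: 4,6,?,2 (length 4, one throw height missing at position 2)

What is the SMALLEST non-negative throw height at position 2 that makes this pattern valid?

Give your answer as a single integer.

Answer: 0

Derivation:
i=0: (0 + 4) mod 4 = 0
i=1: (1 + 6) mod 4 = 3
i=2: s[i]=? (unknown)
i=3: (3 + 2) mod 4 = 1
Known residues: [0, 1, 3]; need a permutation of 0..3, so missing residue r = 2
Need (2 + s) mod 4 = 2; smallest s = (2 - 2) mod 4 = 0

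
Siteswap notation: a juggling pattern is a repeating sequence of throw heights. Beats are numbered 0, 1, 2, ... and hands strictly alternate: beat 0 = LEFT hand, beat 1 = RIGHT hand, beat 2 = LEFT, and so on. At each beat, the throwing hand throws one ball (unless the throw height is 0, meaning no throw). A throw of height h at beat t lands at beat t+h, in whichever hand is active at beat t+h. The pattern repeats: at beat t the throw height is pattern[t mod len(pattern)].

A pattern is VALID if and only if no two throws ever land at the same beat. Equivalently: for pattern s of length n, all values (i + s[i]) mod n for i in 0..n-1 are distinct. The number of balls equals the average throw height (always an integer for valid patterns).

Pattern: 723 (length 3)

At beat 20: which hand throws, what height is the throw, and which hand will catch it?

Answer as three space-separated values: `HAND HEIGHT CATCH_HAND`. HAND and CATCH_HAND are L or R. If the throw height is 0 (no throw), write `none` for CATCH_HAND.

Beat 20: 20 mod 2 = 0, so hand = L
Throw height = pattern[20 mod 3] = pattern[2] = 3
Lands at beat 20+3=23, 23 mod 2 = 1, so catch hand = R

Answer: L 3 R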